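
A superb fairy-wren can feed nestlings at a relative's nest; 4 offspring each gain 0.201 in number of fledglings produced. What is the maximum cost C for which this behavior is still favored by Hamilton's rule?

r to an offspring = 0.5 (one parent–offspring link: r = (1/2)^1 = 1/2).
Hamilton's rule: n·r·B > C, so the trait is favored while C < n·r·B = 4·0.5·0.201 = 0.402.

0.402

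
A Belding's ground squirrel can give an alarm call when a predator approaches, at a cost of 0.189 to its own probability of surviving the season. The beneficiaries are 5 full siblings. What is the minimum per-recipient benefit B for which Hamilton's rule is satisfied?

r to a full sibling = 1/2 (full sibs share both parents — two paths of length 2: r = 2·(1/2)^2 = 1/2).
Hamilton's rule with n recipients of equal r: n·r·B > C, so B > C/(n·r) = 0.189/(5·0.5) = 0.0756.

0.0756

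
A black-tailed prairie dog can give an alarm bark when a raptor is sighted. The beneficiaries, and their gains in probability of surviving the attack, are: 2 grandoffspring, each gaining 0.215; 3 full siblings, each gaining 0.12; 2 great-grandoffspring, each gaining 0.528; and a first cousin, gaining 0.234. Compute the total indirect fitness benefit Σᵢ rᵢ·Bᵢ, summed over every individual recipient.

0.44875

r to a grandoffspring = 0.25 (two parent–offspring links: r = (1/2)^2 = 1/4).
r to a full sibling = 1/2 (full sibs share both parents — two paths of length 2: r = 2·(1/2)^2 = 1/2).
r to a great-grandoffspring = 0.125 (three parent–offspring links: r = (1/2)^3 = 1/8).
r to a first cousin = 0.125 (first cousins share one grandparent pair — two paths of length 4: r = 2·(1/2)^4 = 1/8).
Summing one r·B term per recipient: 2·0.25·0.215 + 3·0.5·0.12 + 2·0.125·0.528 + 1·0.125·0.234 = 0.44875.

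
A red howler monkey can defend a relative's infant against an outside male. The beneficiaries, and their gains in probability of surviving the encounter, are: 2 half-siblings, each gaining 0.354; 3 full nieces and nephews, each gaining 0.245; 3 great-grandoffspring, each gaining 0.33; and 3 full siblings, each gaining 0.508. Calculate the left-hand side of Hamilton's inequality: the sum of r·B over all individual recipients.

1.2465

r to a half-sibling = 1/4 (half-sibs share one parent — one path of length 2: r = (1/2)^2 = 1/4).
r to a full niece or nephew = 1/4 (full aunt/uncle↔niece/nephew: two paths of length 3 through the shared grandparent pair: r = 2·(1/2)^3 = 1/4).
r to a great-grandoffspring = 1/8 (three parent–offspring links: r = (1/2)^3 = 1/8).
r to a full sibling = 1/2 (full sibs share both parents — two paths of length 2: r = 2·(1/2)^2 = 1/2).
Summing one r·B term per recipient: 2·0.25·0.354 + 3·0.25·0.245 + 3·0.125·0.33 + 3·0.5·0.508 = 1.2465.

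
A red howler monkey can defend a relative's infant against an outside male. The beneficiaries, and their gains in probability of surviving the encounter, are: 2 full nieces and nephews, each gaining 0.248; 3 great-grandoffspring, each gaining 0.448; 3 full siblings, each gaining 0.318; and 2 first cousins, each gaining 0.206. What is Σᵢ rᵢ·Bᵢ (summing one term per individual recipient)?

0.8205

r to a full niece or nephew = 1/4 (full aunt/uncle↔niece/nephew: two paths of length 3 through the shared grandparent pair: r = 2·(1/2)^3 = 1/4).
r to a great-grandoffspring = 1/8 (three parent–offspring links: r = (1/2)^3 = 1/8).
r to a full sibling = 0.5 (full sibs share both parents — two paths of length 2: r = 2·(1/2)^2 = 1/2).
r to a first cousin = 0.125 (first cousins share one grandparent pair — two paths of length 4: r = 2·(1/2)^4 = 1/8).
Summing one r·B term per recipient: 2·0.25·0.248 + 3·0.125·0.448 + 3·0.5·0.318 + 2·0.125·0.206 = 0.8205.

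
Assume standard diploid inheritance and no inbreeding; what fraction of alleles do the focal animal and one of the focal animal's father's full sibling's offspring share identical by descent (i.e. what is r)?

0.125

Each parent–offspring link contributes a factor of 1/2, and independent paths through distinct common ancestors add.
First cousins share one grandparent pair — two paths of length 4: r = 2·(1/2)^4 = 1/8.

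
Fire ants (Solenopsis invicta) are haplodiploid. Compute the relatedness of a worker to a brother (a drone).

Her haploid brother carries none of their father's genes and a random half of their mother's genome; that half matches the maternal half of her own genome with probability 1/2: r = 1/2 · 1/2 = 1/4.

0.25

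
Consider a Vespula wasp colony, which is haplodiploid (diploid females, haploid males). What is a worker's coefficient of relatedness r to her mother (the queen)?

One meiotic link between diploid queen and diploid daughter: r = 1/2.

0.5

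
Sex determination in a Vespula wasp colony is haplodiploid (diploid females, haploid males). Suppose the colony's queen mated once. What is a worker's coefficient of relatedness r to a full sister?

Haplodiploid full sisters inherit their father's entire haploid genome identically (contributing 1/2) and on average half of their mother's contribution (1/2 · 1/2 = 1/4); r = 1/2 + 1/4 = 3/4.

0.75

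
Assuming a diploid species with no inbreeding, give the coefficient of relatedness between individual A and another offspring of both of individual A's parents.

Each parent–offspring link contributes a factor of 1/2, and independent paths through distinct common ancestors add.
Full sibs share both parents — two paths of length 2: r = 2·(1/2)^2 = 1/2.

0.5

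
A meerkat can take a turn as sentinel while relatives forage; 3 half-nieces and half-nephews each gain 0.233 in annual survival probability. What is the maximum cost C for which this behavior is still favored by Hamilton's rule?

0.087375

r to a half-niece or half-nephew = 0.125 (half-aunt/uncle↔niece/nephew: one path of length 3: r = (1/2)^3 = 1/8).
Hamilton's rule: n·r·B > C, so the trait is favored while C < n·r·B = 3·0.125·0.233 = 0.087375.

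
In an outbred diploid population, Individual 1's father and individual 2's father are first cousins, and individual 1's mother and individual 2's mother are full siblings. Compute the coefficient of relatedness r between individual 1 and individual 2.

Relatedness sums over independent paths through distinct common ancestors.
Individual 1 and individual 2 are related in two ways: second cousins through their fathers (r = 1/32) and first cousins through their mothers (r = 1/8).
r = 1/32 + 1/8 = 0.15625.

0.15625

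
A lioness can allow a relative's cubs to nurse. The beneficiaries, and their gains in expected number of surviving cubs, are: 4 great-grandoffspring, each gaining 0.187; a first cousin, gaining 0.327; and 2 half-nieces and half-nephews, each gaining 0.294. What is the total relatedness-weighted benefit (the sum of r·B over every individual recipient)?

r to a great-grandoffspring = 0.125 (three parent–offspring links: r = (1/2)^3 = 1/8).
r to a first cousin = 1/8 (first cousins share one grandparent pair — two paths of length 4: r = 2·(1/2)^4 = 1/8).
r to a half-niece or half-nephew = 0.125 (half-aunt/uncle↔niece/nephew: one path of length 3: r = (1/2)^3 = 1/8).
Summing one r·B term per recipient: 4·0.125·0.187 + 1·0.125·0.327 + 2·0.125·0.294 = 0.207875.

0.207875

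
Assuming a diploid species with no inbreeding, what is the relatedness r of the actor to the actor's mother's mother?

Each parent–offspring link contributes a factor of 1/2, and independent paths through distinct common ancestors add.
Two parent–offspring links: r = (1/2)^2 = 1/4.

0.25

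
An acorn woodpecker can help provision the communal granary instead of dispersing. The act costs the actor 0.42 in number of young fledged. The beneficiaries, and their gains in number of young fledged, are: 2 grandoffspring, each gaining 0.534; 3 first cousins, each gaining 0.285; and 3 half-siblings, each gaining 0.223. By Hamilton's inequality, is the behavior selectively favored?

Yes

Hamilton's rule: the trait is favored when the sum of r·B over every recipient exceeds the actor's cost C.
r to a grandoffspring = 1/4 (two parent–offspring links: r = (1/2)^2 = 1/4).
r to a first cousin = 1/8 (first cousins share one grandparent pair — two paths of length 4: r = 2·(1/2)^4 = 1/8).
r to a half-sibling = 1/4 (half-sibs share one parent — one path of length 2: r = (1/2)^2 = 1/4).
Summing one r·B term per recipient: 2·0.25·0.534 + 3·0.125·0.285 + 3·0.25·0.223 = 0.541125.
0.541125 > 0.42: the indirect benefit exceeds the cost.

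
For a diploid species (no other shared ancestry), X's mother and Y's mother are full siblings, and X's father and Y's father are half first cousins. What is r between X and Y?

0.140625

Wright's path rule: contributions from independent ancestry routes add.
X and Y are related in two ways: first cousins through their mothers (r = 1/8) and half second cousins through their fathers (r = 1/64).
r = 1/8 + 1/64 = 0.140625.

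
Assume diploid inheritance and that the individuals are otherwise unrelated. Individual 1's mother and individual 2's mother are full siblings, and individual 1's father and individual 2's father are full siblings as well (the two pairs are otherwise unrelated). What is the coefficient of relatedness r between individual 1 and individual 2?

0.25

Independent pedigree routes through distinct common ancestors add.
Individual 1 and individual 2 are related in two ways: first cousins through their mothers (r = 1/8) and first cousins through their fathers (r = 1/8) — i.e. double first cousins.
r = 1/8 + 1/8 = 1/4 = 0.25.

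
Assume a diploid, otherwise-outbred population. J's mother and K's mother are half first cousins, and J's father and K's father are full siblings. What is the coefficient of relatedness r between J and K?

Independent pedigree routes through distinct common ancestors add.
J and K are related in two ways: half second cousins through their mothers (r = 1/64) and first cousins through their fathers (r = 1/8).
r = 1/64 + 1/8 = 0.140625.

0.140625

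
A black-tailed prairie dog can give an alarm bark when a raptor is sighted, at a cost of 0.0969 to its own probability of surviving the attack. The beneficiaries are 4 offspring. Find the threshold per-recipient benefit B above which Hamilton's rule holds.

0.0485

r to an offspring = 1/2 (one parent–offspring link: r = (1/2)^1 = 1/2).
Hamilton's rule with n recipients of equal r: n·r·B > C, so B > C/(n·r) = 0.0969/(4·0.5) = 0.0485.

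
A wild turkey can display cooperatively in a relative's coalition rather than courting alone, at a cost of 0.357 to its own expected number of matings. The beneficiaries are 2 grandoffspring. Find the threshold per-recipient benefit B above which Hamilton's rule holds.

0.714

r to a grandoffspring = 1/4 (two parent–offspring links: r = (1/2)^2 = 1/4).
Hamilton's rule with n recipients of equal r: n·r·B > C, so B > C/(n·r) = 0.357/(2·0.25) = 0.714.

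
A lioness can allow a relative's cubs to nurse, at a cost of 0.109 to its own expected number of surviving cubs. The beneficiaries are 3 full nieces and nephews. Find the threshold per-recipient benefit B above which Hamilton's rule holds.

0.1453

r to a full niece or nephew = 0.25 (full aunt/uncle↔niece/nephew: two paths of length 3 through the shared grandparent pair: r = 2·(1/2)^3 = 1/4).
Hamilton's rule with n recipients of equal r: n·r·B > C, so B > C/(n·r) = 0.109/(3·0.25) = 0.1453.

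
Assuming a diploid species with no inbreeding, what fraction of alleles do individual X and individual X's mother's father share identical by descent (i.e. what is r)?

0.25

Each parent–offspring link contributes a factor of 1/2, and independent paths through distinct common ancestors add.
Two parent–offspring links: r = (1/2)^2 = 1/4.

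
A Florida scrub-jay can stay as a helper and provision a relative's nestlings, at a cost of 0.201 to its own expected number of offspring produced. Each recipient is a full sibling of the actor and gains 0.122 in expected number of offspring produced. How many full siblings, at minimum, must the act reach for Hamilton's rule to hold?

4

r to a full sibling = 1/2 (full sibs share both parents — two paths of length 2: r = 2·(1/2)^2 = 1/2).
Hamilton's rule: n·r·B > C  ⇒  n > C/(r·B) = 0.201/(0.5·0.122) = 3.295.
The smallest integer exceeding 3.295 is 4.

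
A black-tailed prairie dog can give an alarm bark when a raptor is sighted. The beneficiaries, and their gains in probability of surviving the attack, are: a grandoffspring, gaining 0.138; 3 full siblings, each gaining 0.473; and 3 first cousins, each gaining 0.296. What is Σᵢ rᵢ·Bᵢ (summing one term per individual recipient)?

r to a grandoffspring = 1/4 (two parent–offspring links: r = (1/2)^2 = 1/4).
r to a full sibling = 1/2 (full sibs share both parents — two paths of length 2: r = 2·(1/2)^2 = 1/2).
r to a first cousin = 1/8 (first cousins share one grandparent pair — two paths of length 4: r = 2·(1/2)^4 = 1/8).
Summing one r·B term per recipient: 1·0.25·0.138 + 3·0.5·0.473 + 3·0.125·0.296 = 0.855.

0.855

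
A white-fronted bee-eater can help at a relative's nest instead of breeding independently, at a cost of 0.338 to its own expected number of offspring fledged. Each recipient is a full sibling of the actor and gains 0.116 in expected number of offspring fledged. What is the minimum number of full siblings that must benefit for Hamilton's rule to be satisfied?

6

r to a full sibling = 1/2 (full sibs share both parents — two paths of length 2: r = 2·(1/2)^2 = 1/2).
Hamilton's rule: n·r·B > C  ⇒  n > C/(r·B) = 0.338/(0.5·0.116) = 5.828.
The smallest integer exceeding 5.828 is 6.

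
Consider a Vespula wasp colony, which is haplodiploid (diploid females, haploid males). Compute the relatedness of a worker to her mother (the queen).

One meiotic link between diploid queen and diploid daughter: r = 1/2.

0.5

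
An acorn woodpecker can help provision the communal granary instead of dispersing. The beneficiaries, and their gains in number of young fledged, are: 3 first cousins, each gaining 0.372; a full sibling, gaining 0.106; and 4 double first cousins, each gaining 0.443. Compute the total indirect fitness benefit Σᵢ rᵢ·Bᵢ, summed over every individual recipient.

r to a first cousin = 0.125 (first cousins share one grandparent pair — two paths of length 4: r = 2·(1/2)^4 = 1/8).
r to a full sibling = 0.5 (full sibs share both parents — two paths of length 2: r = 2·(1/2)^2 = 1/2).
r to a double first cousin = 1/4 (double first cousins share both grandparent pairs — four paths of length 4: r = 4·(1/2)^4 = 1/4).
Summing one r·B term per recipient: 3·0.125·0.372 + 1·0.5·0.106 + 4·0.25·0.443 = 0.6355.

0.6355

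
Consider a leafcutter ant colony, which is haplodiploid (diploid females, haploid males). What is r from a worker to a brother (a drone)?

0.25

Her haploid brother carries none of their father's genes and a random half of their mother's genome; that half matches the maternal half of her own genome with probability 1/2: r = 1/2 · 1/2 = 1/4.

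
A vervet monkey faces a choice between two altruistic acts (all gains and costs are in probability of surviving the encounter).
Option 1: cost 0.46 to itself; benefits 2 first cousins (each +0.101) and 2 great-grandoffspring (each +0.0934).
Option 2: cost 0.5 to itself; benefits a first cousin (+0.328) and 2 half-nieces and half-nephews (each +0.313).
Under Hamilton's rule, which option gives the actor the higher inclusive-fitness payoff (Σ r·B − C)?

Option 1: r to a first cousin = 0.125.
Option 1: r to a great-grandoffspring = 0.125.
Option 1: Σ r·B − C = (2·0.125·0.101 + 2·0.125·0.0934) − 0.46 = -0.4114.
Option 2: r to a first cousin = 0.125.
Option 2: r to a half-niece or half-nephew = 0.125.
Option 2: Σ r·B − C = (1·0.125·0.328 + 2·0.125·0.313) − 0.5 = -0.38075.
Option 2 has the higher net inclusive-fitness payoff.

Option 2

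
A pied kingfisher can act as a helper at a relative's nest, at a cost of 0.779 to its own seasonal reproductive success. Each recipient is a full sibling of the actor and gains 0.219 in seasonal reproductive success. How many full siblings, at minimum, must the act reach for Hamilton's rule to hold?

r to a full sibling = 1/2 (full sibs share both parents — two paths of length 2: r = 2·(1/2)^2 = 1/2).
Hamilton's rule: n·r·B > C  ⇒  n > C/(r·B) = 0.779/(0.5·0.219) = 7.114.
The smallest integer exceeding 7.114 is 8.

8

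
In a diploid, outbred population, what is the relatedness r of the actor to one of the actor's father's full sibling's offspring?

Each parent–offspring link contributes a factor of 1/2, and independent paths through distinct common ancestors add.
First cousins share one grandparent pair — two paths of length 4: r = 2·(1/2)^4 = 1/8.

0.125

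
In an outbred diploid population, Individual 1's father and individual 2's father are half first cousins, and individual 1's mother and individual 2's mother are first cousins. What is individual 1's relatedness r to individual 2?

Relatedness sums over independent paths through distinct common ancestors.
Individual 1 and individual 2 are related in two ways: half second cousins through their fathers (r = 1/64) and second cousins through their mothers (r = 1/32).
r = 1/64 + 1/32 = 3/64 = 0.046875.

0.046875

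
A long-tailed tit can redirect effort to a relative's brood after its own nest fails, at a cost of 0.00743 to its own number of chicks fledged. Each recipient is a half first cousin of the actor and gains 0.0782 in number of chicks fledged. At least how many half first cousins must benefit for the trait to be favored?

2

r to a half first cousin = 1/16 (half first cousins share one grandparent — one path of length 4: r = (1/2)^4 = 1/16).
Hamilton's rule: n·r·B > C  ⇒  n > C/(r·B) = 0.00743/(0.0625·0.0782) = 1.52.
The smallest integer exceeding 1.52 is 2.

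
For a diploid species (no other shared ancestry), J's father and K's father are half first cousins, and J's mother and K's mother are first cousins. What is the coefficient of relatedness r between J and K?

Relatedness sums over independent paths through distinct common ancestors.
J and K are related in two ways: half second cousins through their fathers (r = 1/64) and second cousins through their mothers (r = 1/32).
r = 1/64 + 1/32 = 0.046875.

0.046875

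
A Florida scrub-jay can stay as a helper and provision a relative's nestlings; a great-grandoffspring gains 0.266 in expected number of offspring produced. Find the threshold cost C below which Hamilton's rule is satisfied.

0.03325

r to a great-grandoffspring = 0.125 (three parent–offspring links: r = (1/2)^3 = 1/8).
Hamilton's rule: n·r·B > C, so the trait is favored while C < n·r·B = 1·0.125·0.266 = 0.03325.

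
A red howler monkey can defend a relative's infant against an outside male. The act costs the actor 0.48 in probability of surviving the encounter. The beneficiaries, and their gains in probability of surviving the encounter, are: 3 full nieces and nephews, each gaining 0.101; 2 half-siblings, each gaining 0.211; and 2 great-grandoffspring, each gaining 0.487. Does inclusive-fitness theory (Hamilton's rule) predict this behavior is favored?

No

Hamilton's rule: the trait is favored when the sum of r·B over every recipient exceeds the actor's cost C.
r to a full niece or nephew = 1/4 (full aunt/uncle↔niece/nephew: two paths of length 3 through the shared grandparent pair: r = 2·(1/2)^3 = 1/4).
r to a half-sibling = 1/4 (half-sibs share one parent — one path of length 2: r = (1/2)^2 = 1/4).
r to a great-grandoffspring = 1/8 (three parent–offspring links: r = (1/2)^3 = 1/8).
Summing one r·B term per recipient: 3·0.25·0.101 + 2·0.25·0.211 + 2·0.125·0.487 = 0.303.
0.303 < 0.48: the indirect benefit is less than the cost.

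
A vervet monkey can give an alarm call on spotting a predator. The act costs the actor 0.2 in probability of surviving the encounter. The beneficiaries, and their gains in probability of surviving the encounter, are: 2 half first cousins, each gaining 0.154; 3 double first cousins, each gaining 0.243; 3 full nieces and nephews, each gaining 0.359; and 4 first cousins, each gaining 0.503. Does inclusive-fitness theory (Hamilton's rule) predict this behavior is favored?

Yes

Hamilton's rule: the trait is favored when the sum of r·B over every recipient exceeds the actor's cost C.
r to a half first cousin = 0.0625 (half first cousins share one grandparent — one path of length 4: r = (1/2)^4 = 1/16).
r to a double first cousin = 1/4 (double first cousins share both grandparent pairs — four paths of length 4: r = 4·(1/2)^4 = 1/4).
r to a full niece or nephew = 1/4 (full aunt/uncle↔niece/nephew: two paths of length 3 through the shared grandparent pair: r = 2·(1/2)^3 = 1/4).
r to a first cousin = 0.125 (first cousins share one grandparent pair — two paths of length 4: r = 2·(1/2)^4 = 1/8).
Summing one r·B term per recipient: 2·0.0625·0.154 + 3·0.25·0.243 + 3·0.25·0.359 + 4·0.125·0.503 = 0.72225.
0.72225 > 0.2: the indirect benefit exceeds the cost.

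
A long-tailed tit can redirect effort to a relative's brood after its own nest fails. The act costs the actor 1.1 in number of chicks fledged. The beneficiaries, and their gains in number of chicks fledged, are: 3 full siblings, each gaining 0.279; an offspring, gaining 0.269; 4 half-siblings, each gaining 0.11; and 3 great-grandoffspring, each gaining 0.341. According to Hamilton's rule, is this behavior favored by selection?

No

Hamilton's rule: the trait is favored when the sum of r·B over every recipient exceeds the actor's cost C.
r to a full sibling = 0.5 (full sibs share both parents — two paths of length 2: r = 2·(1/2)^2 = 1/2).
r to an offspring = 1/2 (one parent–offspring link: r = (1/2)^1 = 1/2).
r to a half-sibling = 1/4 (half-sibs share one parent — one path of length 2: r = (1/2)^2 = 1/4).
r to a great-grandoffspring = 0.125 (three parent–offspring links: r = (1/2)^3 = 1/8).
Summing one r·B term per recipient: 3·0.5·0.279 + 1·0.5·0.269 + 4·0.25·0.11 + 3·0.125·0.341 = 0.790875.
0.790875 < 1.1: the indirect benefit is less than the cost.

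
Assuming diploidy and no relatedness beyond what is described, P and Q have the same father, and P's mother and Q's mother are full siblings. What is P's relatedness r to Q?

With two independent routes of shared ancestry, r is the sum of the two contributions.
P and Q are related in two ways: half-sibs through their shared father (r = 1/4) and first cousins through their mothers (r = 1/8).
r = 1/4 + 1/8 = 0.375.

0.375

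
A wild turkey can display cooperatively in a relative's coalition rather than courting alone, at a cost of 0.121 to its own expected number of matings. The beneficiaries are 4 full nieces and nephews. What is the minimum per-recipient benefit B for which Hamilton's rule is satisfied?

0.121

r to a full niece or nephew = 0.25 (full aunt/uncle↔niece/nephew: two paths of length 3 through the shared grandparent pair: r = 2·(1/2)^3 = 1/4).
Hamilton's rule with n recipients of equal r: n·r·B > C, so B > C/(n·r) = 0.121/(4·0.25) = 0.121.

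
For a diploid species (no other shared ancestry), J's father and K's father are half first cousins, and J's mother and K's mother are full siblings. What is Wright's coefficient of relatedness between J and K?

Relatedness sums over independent paths through distinct common ancestors.
J and K are related in two ways: half second cousins through their fathers (r = 1/64) and first cousins through their mothers (r = 1/8).
r = 1/64 + 1/8 = 0.140625.

0.140625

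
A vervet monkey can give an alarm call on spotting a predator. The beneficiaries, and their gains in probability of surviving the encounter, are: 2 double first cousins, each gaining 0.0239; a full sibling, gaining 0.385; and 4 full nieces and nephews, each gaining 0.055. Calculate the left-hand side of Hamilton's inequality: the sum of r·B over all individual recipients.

r to a double first cousin = 1/4 (double first cousins share both grandparent pairs — four paths of length 4: r = 4·(1/2)^4 = 1/4).
r to a full sibling = 0.5 (full sibs share both parents — two paths of length 2: r = 2·(1/2)^2 = 1/2).
r to a full niece or nephew = 0.25 (full aunt/uncle↔niece/nephew: two paths of length 3 through the shared grandparent pair: r = 2·(1/2)^3 = 1/4).
Summing one r·B term per recipient: 2·0.25·0.0239 + 1·0.5·0.385 + 4·0.25·0.055 = 0.25945.

0.25945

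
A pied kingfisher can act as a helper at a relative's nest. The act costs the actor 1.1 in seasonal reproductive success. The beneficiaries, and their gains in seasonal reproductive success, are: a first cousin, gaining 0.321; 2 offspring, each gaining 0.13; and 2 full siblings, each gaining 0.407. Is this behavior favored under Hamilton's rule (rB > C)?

Hamilton's rule: the trait is favored when the sum of r·B over every recipient exceeds the actor's cost C.
r to a first cousin = 0.125 (first cousins share one grandparent pair — two paths of length 4: r = 2·(1/2)^4 = 1/8).
r to an offspring = 0.5 (one parent–offspring link: r = (1/2)^1 = 1/2).
r to a full sibling = 0.5 (full sibs share both parents — two paths of length 2: r = 2·(1/2)^2 = 1/2).
Summing one r·B term per recipient: 1·0.125·0.321 + 2·0.5·0.13 + 2·0.5·0.407 = 0.577125.
0.577125 < 1.1: the indirect benefit is less than the cost.

No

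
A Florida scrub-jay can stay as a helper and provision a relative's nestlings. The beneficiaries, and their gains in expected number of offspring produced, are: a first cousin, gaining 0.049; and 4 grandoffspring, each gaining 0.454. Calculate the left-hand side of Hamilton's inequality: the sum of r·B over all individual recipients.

r to a first cousin = 0.125 (first cousins share one grandparent pair — two paths of length 4: r = 2·(1/2)^4 = 1/8).
r to a grandoffspring = 1/4 (two parent–offspring links: r = (1/2)^2 = 1/4).
Summing one r·B term per recipient: 1·0.125·0.049 + 4·0.25·0.454 = 0.460125.

0.460125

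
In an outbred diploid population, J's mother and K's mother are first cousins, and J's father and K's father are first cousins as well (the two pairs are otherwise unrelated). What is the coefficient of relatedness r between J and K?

0.0625

Independent pedigree routes through distinct common ancestors add.
J and K are related in two ways: second cousins through their mothers (r = 1/32) and second cousins through their fathers (r = 1/32).
r = 1/32 + 1/32 = 0.0625.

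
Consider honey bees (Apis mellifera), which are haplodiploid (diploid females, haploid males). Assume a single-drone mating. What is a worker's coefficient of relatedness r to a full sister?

0.75

Haplodiploid full sisters inherit their father's entire haploid genome identically (contributing 1/2) and on average half of their mother's contribution (1/2 · 1/2 = 1/4); r = 1/2 + 1/4 = 3/4.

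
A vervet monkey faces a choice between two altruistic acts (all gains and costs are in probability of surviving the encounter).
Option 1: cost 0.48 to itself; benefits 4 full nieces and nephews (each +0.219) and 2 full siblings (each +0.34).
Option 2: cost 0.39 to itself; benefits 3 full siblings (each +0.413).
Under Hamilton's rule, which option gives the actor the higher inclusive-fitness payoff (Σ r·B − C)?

Option 2

Option 1: r to a full niece or nephew = 0.25.
Option 1: r to a full sibling = 0.5.
Option 1: Σ r·B − C = (4·0.25·0.219 + 2·0.5·0.34) − 0.48 = 0.079.
Option 2: r to a full sibling = 0.5.
Option 2: Σ r·B − C = (3·0.5·0.413) − 0.39 = 0.2295.
Option 2 has the higher net inclusive-fitness payoff.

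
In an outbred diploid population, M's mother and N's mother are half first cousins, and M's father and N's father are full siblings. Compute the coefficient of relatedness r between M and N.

Independent pedigree routes through distinct common ancestors add.
M and N are related in two ways: half second cousins through their mothers (r = 1/64) and first cousins through their fathers (r = 1/8).
r = 1/64 + 1/8 = 9/64 = 0.140625.

0.140625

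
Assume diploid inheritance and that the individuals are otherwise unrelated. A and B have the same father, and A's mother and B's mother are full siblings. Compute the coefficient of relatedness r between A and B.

0.375

With two independent routes of shared ancestry, r is the sum of the two contributions.
A and B are related in two ways: half-sibs through their shared father (r = 1/4) and first cousins through their mothers (r = 1/8).
r = 1/4 + 1/8 = 0.375.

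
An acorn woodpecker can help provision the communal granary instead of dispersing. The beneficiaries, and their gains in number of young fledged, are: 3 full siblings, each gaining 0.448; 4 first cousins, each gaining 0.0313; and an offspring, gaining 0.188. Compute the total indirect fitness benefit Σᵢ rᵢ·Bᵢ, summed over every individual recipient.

0.78165

r to a full sibling = 0.5 (full sibs share both parents — two paths of length 2: r = 2·(1/2)^2 = 1/2).
r to a first cousin = 1/8 (first cousins share one grandparent pair — two paths of length 4: r = 2·(1/2)^4 = 1/8).
r to an offspring = 1/2 (one parent–offspring link: r = (1/2)^1 = 1/2).
Summing one r·B term per recipient: 3·0.5·0.448 + 4·0.125·0.0313 + 1·0.5·0.188 = 0.78165.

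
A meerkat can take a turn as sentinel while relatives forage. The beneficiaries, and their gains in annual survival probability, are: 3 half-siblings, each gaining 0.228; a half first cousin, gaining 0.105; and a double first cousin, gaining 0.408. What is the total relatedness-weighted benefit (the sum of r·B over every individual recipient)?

r to a half-sibling = 0.25 (half-sibs share one parent — one path of length 2: r = (1/2)^2 = 1/4).
r to a half first cousin = 0.0625 (half first cousins share one grandparent — one path of length 4: r = (1/2)^4 = 1/16).
r to a double first cousin = 1/4 (double first cousins share both grandparent pairs — four paths of length 4: r = 4·(1/2)^4 = 1/4).
Summing one r·B term per recipient: 3·0.25·0.228 + 1·0.0625·0.105 + 1·0.25·0.408 = 0.2795625.

0.2795625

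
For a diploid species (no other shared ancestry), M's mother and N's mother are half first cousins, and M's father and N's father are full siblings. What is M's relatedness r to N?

0.140625

With two independent routes of shared ancestry, r is the sum of the two contributions.
M and N are related in two ways: half second cousins through their mothers (r = 1/64) and first cousins through their fathers (r = 1/8).
r = 1/64 + 1/8 = 0.140625.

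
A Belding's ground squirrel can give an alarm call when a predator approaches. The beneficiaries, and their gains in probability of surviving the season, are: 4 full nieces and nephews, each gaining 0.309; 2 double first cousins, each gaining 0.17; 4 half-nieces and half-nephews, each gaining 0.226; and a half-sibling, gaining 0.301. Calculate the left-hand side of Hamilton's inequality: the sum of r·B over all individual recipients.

0.58225

r to a full niece or nephew = 1/4 (full aunt/uncle↔niece/nephew: two paths of length 3 through the shared grandparent pair: r = 2·(1/2)^3 = 1/4).
r to a double first cousin = 1/4 (double first cousins share both grandparent pairs — four paths of length 4: r = 4·(1/2)^4 = 1/4).
r to a half-niece or half-nephew = 0.125 (half-aunt/uncle↔niece/nephew: one path of length 3: r = (1/2)^3 = 1/8).
r to a half-sibling = 0.25 (half-sibs share one parent — one path of length 2: r = (1/2)^2 = 1/4).
Summing one r·B term per recipient: 4·0.25·0.309 + 2·0.25·0.17 + 4·0.125·0.226 + 1·0.25·0.301 = 0.58225.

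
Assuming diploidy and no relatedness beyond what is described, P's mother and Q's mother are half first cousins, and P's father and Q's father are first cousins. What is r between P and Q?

Wright's path rule: contributions from independent ancestry routes add.
P and Q are related in two ways: half second cousins through their mothers (r = 1/64) and second cousins through their fathers (r = 1/32).
r = 1/64 + 1/32 = 0.046875.

0.046875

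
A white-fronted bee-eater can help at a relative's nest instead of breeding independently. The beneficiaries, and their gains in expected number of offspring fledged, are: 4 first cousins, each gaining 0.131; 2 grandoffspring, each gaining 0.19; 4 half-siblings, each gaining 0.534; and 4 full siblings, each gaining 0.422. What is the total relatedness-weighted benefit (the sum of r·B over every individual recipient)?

1.5385

r to a first cousin = 0.125 (first cousins share one grandparent pair — two paths of length 4: r = 2·(1/2)^4 = 1/8).
r to a grandoffspring = 0.25 (two parent–offspring links: r = (1/2)^2 = 1/4).
r to a half-sibling = 1/4 (half-sibs share one parent — one path of length 2: r = (1/2)^2 = 1/4).
r to a full sibling = 0.5 (full sibs share both parents — two paths of length 2: r = 2·(1/2)^2 = 1/2).
Summing one r·B term per recipient: 4·0.125·0.131 + 2·0.25·0.19 + 4·0.25·0.534 + 4·0.5·0.422 = 1.5385.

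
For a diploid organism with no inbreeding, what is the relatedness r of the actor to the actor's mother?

Each parent–offspring link contributes a factor of 1/2, and independent paths through distinct common ancestors add.
One parent–offspring link: r = (1/2)^1 = 1/2.

0.5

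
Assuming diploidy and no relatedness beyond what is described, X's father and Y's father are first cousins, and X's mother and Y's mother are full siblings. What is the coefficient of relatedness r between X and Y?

Wright's path rule: contributions from independent ancestry routes add.
X and Y are related in two ways: second cousins through their fathers (r = 1/32) and first cousins through their mothers (r = 1/8).
r = 1/32 + 1/8 = 5/32 = 0.15625.

0.15625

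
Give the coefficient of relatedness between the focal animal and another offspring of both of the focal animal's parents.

Each parent–offspring link contributes a factor of 1/2, and independent paths through distinct common ancestors add.
Full sibs share both parents — two paths of length 2: r = 2·(1/2)^2 = 1/2.

0.5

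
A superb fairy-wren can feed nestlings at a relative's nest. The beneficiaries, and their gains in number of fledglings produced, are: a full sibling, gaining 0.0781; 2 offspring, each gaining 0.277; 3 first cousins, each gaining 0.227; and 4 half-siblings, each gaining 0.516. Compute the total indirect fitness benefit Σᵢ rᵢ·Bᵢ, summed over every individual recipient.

r to a full sibling = 0.5 (full sibs share both parents — two paths of length 2: r = 2·(1/2)^2 = 1/2).
r to an offspring = 1/2 (one parent–offspring link: r = (1/2)^1 = 1/2).
r to a first cousin = 1/8 (first cousins share one grandparent pair — two paths of length 4: r = 2·(1/2)^4 = 1/8).
r to a half-sibling = 1/4 (half-sibs share one parent — one path of length 2: r = (1/2)^2 = 1/4).
Summing one r·B term per recipient: 1·0.5·0.0781 + 2·0.5·0.277 + 3·0.125·0.227 + 4·0.25·0.516 = 0.917175.

0.917175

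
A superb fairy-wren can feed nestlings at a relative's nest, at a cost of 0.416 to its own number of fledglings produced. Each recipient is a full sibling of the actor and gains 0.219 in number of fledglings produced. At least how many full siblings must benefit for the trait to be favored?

r to a full sibling = 0.5 (full sibs share both parents — two paths of length 2: r = 2·(1/2)^2 = 1/2).
Hamilton's rule: n·r·B > C  ⇒  n > C/(r·B) = 0.416/(0.5·0.219) = 3.799.
The smallest integer exceeding 3.799 is 4.

4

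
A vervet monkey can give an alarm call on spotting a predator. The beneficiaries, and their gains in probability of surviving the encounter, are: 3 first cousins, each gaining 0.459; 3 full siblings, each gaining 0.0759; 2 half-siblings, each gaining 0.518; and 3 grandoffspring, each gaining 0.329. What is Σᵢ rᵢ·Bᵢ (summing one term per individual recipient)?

0.791725

r to a first cousin = 0.125 (first cousins share one grandparent pair — two paths of length 4: r = 2·(1/2)^4 = 1/8).
r to a full sibling = 0.5 (full sibs share both parents — two paths of length 2: r = 2·(1/2)^2 = 1/2).
r to a half-sibling = 1/4 (half-sibs share one parent — one path of length 2: r = (1/2)^2 = 1/4).
r to a grandoffspring = 0.25 (two parent–offspring links: r = (1/2)^2 = 1/4).
Summing one r·B term per recipient: 3·0.125·0.459 + 3·0.5·0.0759 + 2·0.25·0.518 + 3·0.25·0.329 = 0.791725.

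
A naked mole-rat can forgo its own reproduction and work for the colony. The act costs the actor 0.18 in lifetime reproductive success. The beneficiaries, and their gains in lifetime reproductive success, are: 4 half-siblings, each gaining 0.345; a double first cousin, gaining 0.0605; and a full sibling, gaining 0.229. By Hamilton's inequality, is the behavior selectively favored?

Yes

Hamilton's rule: the trait is favored when the sum of r·B over every recipient exceeds the actor's cost C.
r to a half-sibling = 0.25 (half-sibs share one parent — one path of length 2: r = (1/2)^2 = 1/4).
r to a double first cousin = 0.25 (double first cousins share both grandparent pairs — four paths of length 4: r = 4·(1/2)^4 = 1/4).
r to a full sibling = 1/2 (full sibs share both parents — two paths of length 2: r = 2·(1/2)^2 = 1/2).
Summing one r·B term per recipient: 4·0.25·0.345 + 1·0.25·0.0605 + 1·0.5·0.229 = 0.474625.
0.474625 > 0.18: the indirect benefit exceeds the cost.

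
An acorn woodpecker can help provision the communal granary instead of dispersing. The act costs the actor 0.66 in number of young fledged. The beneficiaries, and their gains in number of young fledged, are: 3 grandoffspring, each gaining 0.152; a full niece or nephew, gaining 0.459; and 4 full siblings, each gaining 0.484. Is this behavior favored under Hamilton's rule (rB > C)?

Hamilton's rule: the trait is favored when the sum of r·B over every recipient exceeds the actor's cost C.
r to a grandoffspring = 1/4 (two parent–offspring links: r = (1/2)^2 = 1/4).
r to a full niece or nephew = 0.25 (full aunt/uncle↔niece/nephew: two paths of length 3 through the shared grandparent pair: r = 2·(1/2)^3 = 1/4).
r to a full sibling = 0.5 (full sibs share both parents — two paths of length 2: r = 2·(1/2)^2 = 1/2).
Summing one r·B term per recipient: 3·0.25·0.152 + 1·0.25·0.459 + 4·0.5·0.484 = 1.19675.
1.19675 > 0.66: the indirect benefit exceeds the cost.

Yes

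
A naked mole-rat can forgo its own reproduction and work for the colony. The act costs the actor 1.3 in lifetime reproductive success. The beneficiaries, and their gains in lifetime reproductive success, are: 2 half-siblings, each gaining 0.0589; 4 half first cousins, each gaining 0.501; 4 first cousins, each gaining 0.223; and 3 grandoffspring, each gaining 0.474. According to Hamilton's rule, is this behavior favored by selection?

Hamilton's rule: the trait is favored when the sum of r·B over every recipient exceeds the actor's cost C.
r to a half-sibling = 0.25 (half-sibs share one parent — one path of length 2: r = (1/2)^2 = 1/4).
r to a half first cousin = 1/16 (half first cousins share one grandparent — one path of length 4: r = (1/2)^4 = 1/16).
r to a first cousin = 0.125 (first cousins share one grandparent pair — two paths of length 4: r = 2·(1/2)^4 = 1/8).
r to a grandoffspring = 1/4 (two parent–offspring links: r = (1/2)^2 = 1/4).
Summing one r·B term per recipient: 2·0.25·0.0589 + 4·0.0625·0.501 + 4·0.125·0.223 + 3·0.25·0.474 = 0.6217.
0.6217 < 1.3: the indirect benefit is less than the cost.

No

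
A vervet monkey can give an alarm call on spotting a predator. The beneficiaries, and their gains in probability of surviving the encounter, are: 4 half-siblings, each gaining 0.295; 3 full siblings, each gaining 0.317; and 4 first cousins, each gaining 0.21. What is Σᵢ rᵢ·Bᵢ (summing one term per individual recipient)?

r to a half-sibling = 1/4 (half-sibs share one parent — one path of length 2: r = (1/2)^2 = 1/4).
r to a full sibling = 0.5 (full sibs share both parents — two paths of length 2: r = 2·(1/2)^2 = 1/2).
r to a first cousin = 0.125 (first cousins share one grandparent pair — two paths of length 4: r = 2·(1/2)^4 = 1/8).
Summing one r·B term per recipient: 4·0.25·0.295 + 3·0.5·0.317 + 4·0.125·0.21 = 0.8755.

0.8755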